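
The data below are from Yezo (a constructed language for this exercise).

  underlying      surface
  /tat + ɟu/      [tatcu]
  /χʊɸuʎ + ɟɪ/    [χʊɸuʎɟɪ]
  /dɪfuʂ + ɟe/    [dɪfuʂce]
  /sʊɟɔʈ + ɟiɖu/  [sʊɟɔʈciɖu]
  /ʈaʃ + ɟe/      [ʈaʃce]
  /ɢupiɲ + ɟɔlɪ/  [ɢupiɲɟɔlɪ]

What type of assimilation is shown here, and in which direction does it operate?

The segment that alternates is /ɟ/, which surfaces as [c] when adjacent to /t/.
The change voiced → voiceless matches the voicing of the preceding /t/, identifying this as voicing assimilation.
Place and manner are unchanged, so the assimilation is partial, not total.
The other alternating forms pattern the same way: /ɟ/ → [c] after /ʂ/ (voiced → voiceless, matching voiceless); /ɟ/ → [c] after /ʈ/ (voiced → voiceless, matching voiceless); /ɟ/ → [c] after /ʃ/ (voiced → voiceless, matching voiceless) — only voicing changes, and always toward the preceding segment.
Nothing changes in [χʊɸuʎɟɪ], [ɢupiɲɟɔlɪ]: there the adjacent consonants already agree in voicing (/ɟ/ and /ʎ/ are both voiced; /ɟ/ and /ɲ/ are both voiced), so these forms are consistent with the same rule.
The trigger is the preceding segment, so the direction is progressive (perseverative).

progressive voicing assimilation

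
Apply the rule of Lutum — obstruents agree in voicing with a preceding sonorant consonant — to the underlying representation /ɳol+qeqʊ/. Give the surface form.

[ɳolɢeqʊ]

The rule targets /q/ (voiceless uvular stop), which sits after the trigger /l/ (voiced).
The voiced uvular stop is [ɢ], so /q/ → [ɢ].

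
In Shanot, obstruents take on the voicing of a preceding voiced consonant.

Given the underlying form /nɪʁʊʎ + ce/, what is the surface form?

[nɪʁʊʎɟe]

The rule targets /c/ (voiceless palatal stop), which sits after the trigger /ʎ/ (voiced).
A voiced palatal stop is [ɟ], so the surface segment is [ɟ].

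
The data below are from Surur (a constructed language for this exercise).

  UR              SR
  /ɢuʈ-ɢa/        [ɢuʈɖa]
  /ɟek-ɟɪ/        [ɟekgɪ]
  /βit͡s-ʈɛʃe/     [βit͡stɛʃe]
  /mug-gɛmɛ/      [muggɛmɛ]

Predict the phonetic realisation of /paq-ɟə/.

[paqɢə]

The data show progressive place assimilation: /ɢ/ → [ɖ] after /ʈ/; /ɟ/ → [g] after /k/; /ʈ/ → [t] after /t͡s/. In each pair only place changes, matching the preceding consonant, while manner and voice stay constant.
No alternation appears in [muggɛmɛ]: there the adjacent consonants already agree in place (/g/ and /g/ are both velar), so this form is consistent with the same rule.
The rule targets /ɟ/ (voiced palatal stop), which sits after the trigger /q/ (uvular).
A voiced uvular stop is [ɢ], so the surface segment is [ɢ].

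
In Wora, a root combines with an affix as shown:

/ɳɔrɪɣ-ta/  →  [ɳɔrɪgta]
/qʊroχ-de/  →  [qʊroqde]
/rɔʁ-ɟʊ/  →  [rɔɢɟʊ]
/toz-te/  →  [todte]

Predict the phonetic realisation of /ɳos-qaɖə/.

[ɳotqaɖə]

The data show regressive manner assimilation: /ɣ/ → [g] before /t/; /χ/ → [q] before /d/; /ʁ/ → [ɢ] before /ɟ/; /z/ → [d] before /t/. In each pair only manner changes, matching the following consonant, while place and voice stay constant.
The rule targets /s/ (voiceless alveolar fricative), which sits before the trigger /q/ (stop).
Changing only its manner to stop gives [t] — the voiceless alveolar stop.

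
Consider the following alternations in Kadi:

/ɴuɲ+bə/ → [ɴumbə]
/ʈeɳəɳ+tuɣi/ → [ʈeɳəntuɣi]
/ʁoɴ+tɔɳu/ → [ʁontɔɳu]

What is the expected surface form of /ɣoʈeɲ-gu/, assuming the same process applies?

[ɣoʈeŋgu]

The data show regressive place assimilation: /ɲ/ → [m] before /b/; /ɳ/ → [n] before /t/; /ɴ/ → [n] before /t/. In each pair only place changes, matching the following consonant, while manner and voice stay constant.
/ɲ/ is a voiced palatal nasal. The following trigger /g/ is velar, so /ɲ/ must become velar as well.
The voiced velar nasal is [ŋ], so /ɲ/ → [ŋ].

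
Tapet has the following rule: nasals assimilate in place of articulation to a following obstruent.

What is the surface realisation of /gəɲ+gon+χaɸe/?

The rule targets /ɲ/ (voiced palatal nasal), which sits before the trigger /g/ (velar).
A voiced velar nasal is [ŋ], so the surface segment is [ŋ].
The same rule applies at the second boundary: /n/ → [ɴ] next to /χ/.

[gəŋgoɴχaɸe]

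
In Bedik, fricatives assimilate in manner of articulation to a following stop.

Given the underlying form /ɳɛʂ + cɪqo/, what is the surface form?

The rule targets /ʂ/ (voiceless retroflex fricative), which sits before the trigger /c/ (stop).
The voiceless retroflex stop is [ʈ], so /ʂ/ → [ʈ].

[ɳɛʈcɪqo]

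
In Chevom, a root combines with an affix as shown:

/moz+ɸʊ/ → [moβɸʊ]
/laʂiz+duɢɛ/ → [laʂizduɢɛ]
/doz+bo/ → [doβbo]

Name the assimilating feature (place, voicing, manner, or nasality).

Underlying /z/ is realised as [β] next to /ɸ/; /ɸ/ itself does not change.
/z/ is alveolar while /ɸ/ is bilabial; the output [β] is bilabial, matching the trigger — so the feature that spreads is place.
The other alternating form patterns the same way: /z/ → [β] before /b/ (alveolar → bilabial, matching bilabial) — only place changes, and always toward the following segment.
Nothing changes in [laʂizduɢɛ]: there the adjacent consonants already agree in place (/z/ and /d/ are both alveolar), so this form is consistent with the same rule.

place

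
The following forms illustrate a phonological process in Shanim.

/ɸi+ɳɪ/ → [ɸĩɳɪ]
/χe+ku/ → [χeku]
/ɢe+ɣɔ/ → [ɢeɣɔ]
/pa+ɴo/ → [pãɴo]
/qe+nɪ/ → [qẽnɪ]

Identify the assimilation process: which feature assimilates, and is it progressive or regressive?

regressive nasality assimilation (vowel nasalisation)

The vowel /i/ surfaces as nasalised [ĩ] next to the following nasal /ɳ/ — it has acquired the [+nasal] feature of its neighbour.
Likewise in the remaining data: /a/ → [ã] before /ɴ/; /e/ → [ẽ] before /n/ — each time a vowel is nasalised next to a following nasal.
No change occurs in [χeku], [ɢeɣɔ] because the vowel at the boundary is adjacent to an oral consonant, not a nasal (/e/ next to /k/; /e/ next to /ɣ/).
Because the conditioning nasal is to the right of the vowel that changes, the process is regressive (anticipatory).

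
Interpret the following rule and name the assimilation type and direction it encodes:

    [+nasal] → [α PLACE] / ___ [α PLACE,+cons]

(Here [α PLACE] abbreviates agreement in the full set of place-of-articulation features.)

regressive place assimilation

The rule copies the place features (abbreviated [PLACE]) from the environment onto the target, so the assimilating feature is place.
The conditioning segment sits to the right of the focus bar, meaning the trigger follows the segment that changes — regressive assimilation.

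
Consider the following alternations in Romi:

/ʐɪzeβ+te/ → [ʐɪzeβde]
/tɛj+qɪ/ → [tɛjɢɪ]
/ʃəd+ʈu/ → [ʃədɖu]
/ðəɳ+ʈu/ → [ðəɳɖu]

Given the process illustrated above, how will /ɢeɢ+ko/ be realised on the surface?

The data show progressive voicing assimilation: /t/ → [d] after /β/; /q/ → [ɢ] after /j/; /ʈ/ → [ɖ] after /d/; /ʈ/ → [ɖ] after /ɳ/. In each pair only voicing changes, matching the preceding consonant, while place and manner stay constant.
/k/ is a voiceless velar stop. The preceding trigger /ɢ/ is voiced, so /k/ must become voiced as well.
A voiced velar stop is [g], so the surface segment is [g].

[ɢeɢgo]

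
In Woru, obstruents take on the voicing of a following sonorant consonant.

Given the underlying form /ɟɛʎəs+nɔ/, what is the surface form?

[ɟɛʎəznɔ]

The rule targets /s/ (voiceless alveolar fricative), which sits before the trigger /n/ (voiced).
Changing only its voicing to voiced gives [z] — the voiced alveolar fricative.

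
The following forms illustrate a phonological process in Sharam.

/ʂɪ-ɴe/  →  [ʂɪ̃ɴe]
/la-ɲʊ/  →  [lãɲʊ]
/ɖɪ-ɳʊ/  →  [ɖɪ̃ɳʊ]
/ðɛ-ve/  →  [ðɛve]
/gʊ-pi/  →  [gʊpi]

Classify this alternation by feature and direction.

The vowel /ɪ/ surfaces as nasalised [ɪ̃] next to the following nasal /ɴ/ — it has acquired the [+nasal] feature of its neighbour.
Likewise in the remaining data: /a/ → [ã] before /ɲ/; /ɪ/ → [ɪ̃] before /ɳ/ — each time a vowel is nasalised next to a following nasal.
No change occurs in [ðɛve], [gʊpi] because the vowel at the boundary is adjacent to an oral consonant, not a nasal (/ɛ/ next to /v/; /ʊ/ next to /p/).
Because the conditioning nasal is to the right of the vowel that changes, the process is regressive (anticipatory).

regressive nasality assimilation (vowel nasalisation)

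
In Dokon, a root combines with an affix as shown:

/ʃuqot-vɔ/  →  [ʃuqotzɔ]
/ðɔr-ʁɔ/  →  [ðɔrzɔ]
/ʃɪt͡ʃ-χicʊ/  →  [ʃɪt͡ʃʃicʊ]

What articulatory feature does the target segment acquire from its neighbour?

place

Comparing underlying and surface forms, /v/ → [z] is the alternation; the neighbouring /t/ is constant.
The change labiodental → alveolar matches the place of the preceding /t/, identifying this as place assimilation.
Checking the remaining alternations: /ʁ/ → [z] after /r/ (uvular → alveolar, matching alveolar); /χ/ → [ʃ] after /t͡ʃ/ (uvular → postalveolar, matching postalveolar) — only place changes, and always toward the preceding segment.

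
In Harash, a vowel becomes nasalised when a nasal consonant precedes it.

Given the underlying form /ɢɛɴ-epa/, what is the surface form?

[ɢɛɴẽpa]

/e/ sits next to the nasal /ɴ/ and is therefore nasalised to [ẽ].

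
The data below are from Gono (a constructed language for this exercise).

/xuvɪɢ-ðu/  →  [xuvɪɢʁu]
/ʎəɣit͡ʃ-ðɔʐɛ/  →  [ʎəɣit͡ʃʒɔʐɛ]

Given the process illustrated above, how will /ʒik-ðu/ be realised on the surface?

The data show progressive place assimilation: /ð/ → [ʁ] after /ɢ/; /ð/ → [ʒ] after /t͡ʃ/. In each pair only place changes, matching the preceding consonant, while manner and voice stay constant.
/ð/ is a voiced dental fricative. The preceding trigger /k/ is velar, so /ð/ must become velar as well.
A voiced velar fricative is [ɣ], so the surface segment is [ɣ].

[ʒikɣu]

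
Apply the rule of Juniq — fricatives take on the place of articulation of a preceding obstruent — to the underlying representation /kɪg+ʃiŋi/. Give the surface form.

/ʃ/ is a voiceless postalveolar fricative. The preceding trigger /g/ is velar, so /ʃ/ must become velar as well.
Changing only its place to velar gives [x] — the voiceless velar fricative.

[kɪgxiŋi]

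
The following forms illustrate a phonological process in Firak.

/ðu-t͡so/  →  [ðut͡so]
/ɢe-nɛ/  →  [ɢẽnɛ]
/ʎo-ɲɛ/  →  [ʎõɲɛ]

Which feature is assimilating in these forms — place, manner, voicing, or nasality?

nasality

The vowel /e/ surfaces as nasalised [ẽ] next to the following nasal /n/ — it has acquired the [+nasal] feature of its neighbour.
Likewise in the remaining data: /o/ → [õ] before /ɲ/ — each time a vowel is nasalised next to a following nasal.
No change occurs in [ðut͡so] because the vowel at the boundary is adjacent to an oral consonant, not a nasal (/u/ next to /t͡s/).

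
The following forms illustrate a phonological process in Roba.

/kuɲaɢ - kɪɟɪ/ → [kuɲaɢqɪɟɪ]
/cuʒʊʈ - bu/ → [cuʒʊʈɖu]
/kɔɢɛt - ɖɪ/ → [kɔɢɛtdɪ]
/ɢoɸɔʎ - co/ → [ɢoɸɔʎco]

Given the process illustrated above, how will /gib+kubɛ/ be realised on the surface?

[gibpubɛ]

The data show progressive place assimilation: /k/ → [q] after /ɢ/; /b/ → [ɖ] after /ʈ/; /ɖ/ → [d] after /t/. In each pair only place changes, matching the preceding consonant, while manner and voice stay constant.
Nothing changes in [ɢoɸɔʎco]: there the adjacent consonants already agree in place (/c/ and /ʎ/ are both palatal), so this form is consistent with the same rule.
The rule targets /k/ (voiceless velar stop), which sits after the trigger /b/ (bilabial).
The voiceless bilabial stop is [p], so /k/ → [p].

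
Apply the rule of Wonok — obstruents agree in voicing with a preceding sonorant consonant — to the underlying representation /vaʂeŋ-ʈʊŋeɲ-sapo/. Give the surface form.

The rule targets /ʈ/ (voiceless retroflex stop), which sits after the trigger /ŋ/ (voiced).
A voiced retroflex stop is [ɖ], so the surface segment is [ɖ].
At the second juncture, /s/ likewise becomes [z] adjacent to /ɲ/.

[vaʂeŋɖʊŋeɲzapo]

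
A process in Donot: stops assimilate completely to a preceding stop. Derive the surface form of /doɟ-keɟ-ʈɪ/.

[doɟɟeɟɟɪ]

/k/ is the segment targeted by the rule; it sits immediately after /ɟ/, so it assimilates completely and surfaces as [ɟ].
The same rule applies at the second boundary: /ʈ/ → [ɟ] next to /ɟ/.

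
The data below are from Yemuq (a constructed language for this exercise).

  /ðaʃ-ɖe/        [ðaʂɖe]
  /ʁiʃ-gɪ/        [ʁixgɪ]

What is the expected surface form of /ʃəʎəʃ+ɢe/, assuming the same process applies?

The data show regressive place assimilation: /ʃ/ → [ʂ] before /ɖ/; /ʃ/ → [x] before /g/. In each pair only place changes, matching the following consonant, while manner and voice stay constant.
/ʃ/ is a voiceless postalveolar fricative. The following trigger /ɢ/ is uvular, so /ʃ/ must become uvular as well.
Changing only its place to uvular gives [χ] — the voiceless uvular fricative.

[ʃəʎəχɢe]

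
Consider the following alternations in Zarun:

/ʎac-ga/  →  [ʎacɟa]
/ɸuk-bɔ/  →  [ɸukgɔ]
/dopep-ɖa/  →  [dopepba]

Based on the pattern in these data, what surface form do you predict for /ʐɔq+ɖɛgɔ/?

The data show progressive place assimilation: /g/ → [ɟ] after /c/; /b/ → [g] after /k/; /ɖ/ → [b] after /p/. In each pair only place changes, matching the preceding consonant, while manner and voice stay constant.
The rule targets /ɖ/ (voiced retroflex stop), which sits after the trigger /q/ (uvular).
The voiced uvular stop is [ɢ], so /ɖ/ → [ɢ].

[ʐɔqɢɛgɔ]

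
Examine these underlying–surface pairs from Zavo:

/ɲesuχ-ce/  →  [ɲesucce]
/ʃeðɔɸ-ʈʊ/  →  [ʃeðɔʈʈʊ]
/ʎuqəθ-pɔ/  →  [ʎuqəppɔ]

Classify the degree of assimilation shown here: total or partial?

The segment that alternates is /χ/, which surfaces as [c] when adjacent to /c/.
The output [c] is identical to the trigger /c/ — every feature (place, manner, voicing) has been copied — so this is total assimilation.
The remaining alternations confirm this: /ɸ/ → [ʈ] before /ʈ/; /θ/ → [p] before /p/ — in each case the output is a copy of the following consonant.

total assimilation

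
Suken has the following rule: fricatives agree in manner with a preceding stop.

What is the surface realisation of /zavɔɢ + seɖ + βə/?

[zavɔɢteɖbə]

/s/ is a voiceless alveolar fricative. The preceding trigger /ɢ/ is a stop, so /s/ must become a stop as well.
Changing only its manner to stop gives [t] — the voiceless alveolar stop.
The same rule applies at the second boundary: /β/ → [b] next to /ɖ/.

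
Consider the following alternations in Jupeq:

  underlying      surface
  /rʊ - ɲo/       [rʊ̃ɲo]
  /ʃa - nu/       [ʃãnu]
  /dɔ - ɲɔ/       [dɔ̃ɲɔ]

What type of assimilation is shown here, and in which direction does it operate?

regressive nasality assimilation (vowel nasalisation)

The vowel /ʊ/ surfaces as nasalised [ʊ̃] next to the following nasal /ɲ/ — it has acquired the [+nasal] feature of its neighbour.
Likewise in the remaining data: /a/ → [ã] before /n/; /ɔ/ → [ɔ̃] before /ɲ/ — each time a vowel is nasalised next to a following nasal.
Because the conditioning nasal is to the right of the vowel that changes, the process is regressive (anticipatory).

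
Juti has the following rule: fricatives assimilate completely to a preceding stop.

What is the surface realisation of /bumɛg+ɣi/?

[bumɛggi]

/ɣ/ is the segment targeted by the rule; it sits immediately after /g/, so it assimilates completely and surfaces as [g].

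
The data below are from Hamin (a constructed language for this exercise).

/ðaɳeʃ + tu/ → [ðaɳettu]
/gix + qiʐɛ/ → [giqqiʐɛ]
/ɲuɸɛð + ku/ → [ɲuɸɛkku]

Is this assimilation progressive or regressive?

regressive

Comparing underlying and surface forms, /ʃ/ → [t] is the alternation; the neighbouring /t/ is constant.
The output [t] is identical to the trigger /t/ — every feature (place, manner, voicing) has been copied — so this is total assimilation.
The remaining alternations confirm this: /x/ → [q] before /q/; /ð/ → [k] before /k/ — in each case the output is a copy of the following consonant.
Since the segment that changes precedes the conditioning segment, the assimilation is regressive.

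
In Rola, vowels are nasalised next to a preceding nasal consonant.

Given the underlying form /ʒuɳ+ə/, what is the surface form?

[ʒuɳə̃]

The vowel /ə/ is adjacent to the preceding nasal /ɳ/, so it acquires [+nasal] and surfaces as [ə̃].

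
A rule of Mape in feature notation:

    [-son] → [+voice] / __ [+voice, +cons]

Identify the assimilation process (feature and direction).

The target ([-son], obstruents) acquires [+voice] next to a voiced consonant ([+voice, +cons]) — it takes on the voicing of its neighbour, so the feature that spreads is voicing.
The conditioning segment sits to the right of the focus bar, meaning the trigger follows the segment that changes — regressive assimilation.

regressive voicing assimilation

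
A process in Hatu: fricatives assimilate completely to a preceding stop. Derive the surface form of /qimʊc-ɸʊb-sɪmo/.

[qimʊccʊbbɪmo]

/ɸ/ is the segment targeted by the rule; it sits immediately after /c/, so it assimilates completely and surfaces as [c].
The same rule applies at the second boundary: /s/ → [b] next to /b/.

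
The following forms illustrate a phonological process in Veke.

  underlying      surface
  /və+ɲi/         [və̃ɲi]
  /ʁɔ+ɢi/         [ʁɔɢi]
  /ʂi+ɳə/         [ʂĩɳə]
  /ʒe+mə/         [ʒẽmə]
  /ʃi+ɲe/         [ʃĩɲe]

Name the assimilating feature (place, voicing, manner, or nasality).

The vowel /ə/ surfaces as nasalised [ə̃] next to the following nasal /ɲ/ — it has acquired the [+nasal] feature of its neighbour.
The other forms show the same pattern: /i/ → [ĩ] before /ɳ/; /e/ → [ẽ] before /m/; /i/ → [ĩ] before /ɲ/ — each time a vowel is nasalised next to a following nasal.
No change occurs in [ʁɔɢi] because the vowel at the boundary is adjacent to an oral consonant, not a nasal (/ɔ/ next to /ɢ/).

nasality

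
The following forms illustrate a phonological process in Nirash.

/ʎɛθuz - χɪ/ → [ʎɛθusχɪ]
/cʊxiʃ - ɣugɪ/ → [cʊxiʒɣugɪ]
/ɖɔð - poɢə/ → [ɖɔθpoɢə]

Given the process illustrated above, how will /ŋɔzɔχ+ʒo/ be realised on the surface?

The data show regressive voicing assimilation: /z/ → [s] before /χ/; /ʃ/ → [ʒ] before /ɣ/; /ð/ → [θ] before /p/. In each pair only voicing changes, matching the following consonant, while place and manner stay constant.
The rule targets /χ/ (voiceless uvular fricative), which sits before the trigger /ʒ/ (voiced).
The voiced uvular fricative is [ʁ], so /χ/ → [ʁ].

[ŋɔzɔʁʒo]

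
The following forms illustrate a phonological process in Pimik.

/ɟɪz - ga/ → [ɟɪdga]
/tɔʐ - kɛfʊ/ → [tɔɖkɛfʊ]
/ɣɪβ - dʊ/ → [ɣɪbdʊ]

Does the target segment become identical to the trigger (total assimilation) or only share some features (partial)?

The segment that alternates is /z/, which surfaces as [d] when adjacent to /g/.
/z/ is a fricative while /g/ is a stop; the output [d] is a stop, matching the trigger — so the feature that spreads is manner.
Place and voice are unchanged, so the assimilation is partial, not total.
Checking the remaining alternations: /ʐ/ → [ɖ] before /k/ (fricative → stop, matching a stop); /β/ → [b] before /d/ (fricative → stop, matching a stop) — only manner changes, and always toward the following segment.

partial assimilation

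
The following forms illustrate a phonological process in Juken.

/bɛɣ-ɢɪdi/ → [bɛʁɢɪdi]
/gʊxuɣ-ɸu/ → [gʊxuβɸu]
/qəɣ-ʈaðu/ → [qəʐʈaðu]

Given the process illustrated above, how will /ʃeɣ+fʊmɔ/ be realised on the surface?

[ʃevfʊmɔ]

The data show regressive place assimilation: /ɣ/ → [ʁ] before /ɢ/; /ɣ/ → [β] before /ɸ/; /ɣ/ → [ʐ] before /ʈ/. In each pair only place changes, matching the following consonant, while manner and voice stay constant.
/ɣ/ is a voiced velar fricative. The following trigger /f/ is labiodental, so /ɣ/ must become labiodental as well.
A voiced labiodental fricative is [v], so the surface segment is [v].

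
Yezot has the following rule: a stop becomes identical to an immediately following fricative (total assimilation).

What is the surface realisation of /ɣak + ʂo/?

[ɣaʂʂo]

/k/ is the segment targeted by the rule; it sits immediately before /ʂ/, so it assimilates completely and surfaces as [ʂ].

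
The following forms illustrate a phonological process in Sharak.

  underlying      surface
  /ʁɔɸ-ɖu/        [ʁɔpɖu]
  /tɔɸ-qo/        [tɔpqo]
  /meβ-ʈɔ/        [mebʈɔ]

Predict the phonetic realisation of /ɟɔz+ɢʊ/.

The data show regressive manner assimilation: /ɸ/ → [p] before /ɖ/; /ɸ/ → [p] before /q/; /β/ → [b] before /ʈ/. In each pair only manner changes, matching the following consonant, while place and voice stay constant.
The rule targets /z/ (voiced alveolar fricative), which sits before the trigger /ɢ/ (stop).
The voiced alveolar stop is [d], so /z/ → [d].

[ɟɔdɢʊ]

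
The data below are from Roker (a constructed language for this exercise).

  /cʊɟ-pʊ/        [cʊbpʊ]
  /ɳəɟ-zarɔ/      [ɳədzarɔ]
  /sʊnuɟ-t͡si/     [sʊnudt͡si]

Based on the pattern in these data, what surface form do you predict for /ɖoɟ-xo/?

The data show regressive place assimilation: /ɟ/ → [b] before /p/; /ɟ/ → [d] before /z/; /ɟ/ → [d] before /t͡s/. In each pair only place changes, matching the following consonant, while manner and voice stay constant.
The rule targets /ɟ/ (voiced palatal stop), which sits before the trigger /x/ (velar).
The voiced velar stop is [g], so /ɟ/ → [g].

[ɖogxo]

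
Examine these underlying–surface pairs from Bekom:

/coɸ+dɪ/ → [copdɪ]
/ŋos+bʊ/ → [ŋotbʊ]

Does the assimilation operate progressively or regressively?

Underlying /ɸ/ is realised as [p] next to /d/; /d/ itself does not change.
/ɸ/ is a fricative while /d/ is a stop; the output [p] is a stop, matching the trigger — so the feature that spreads is manner.
The other alternating form patterns the same way: /s/ → [t] before /b/ (fricative → stop, matching a stop) — only manner changes, and always toward the following segment.
The trigger is the following segment, so the direction is regressive (anticipatory).

regressive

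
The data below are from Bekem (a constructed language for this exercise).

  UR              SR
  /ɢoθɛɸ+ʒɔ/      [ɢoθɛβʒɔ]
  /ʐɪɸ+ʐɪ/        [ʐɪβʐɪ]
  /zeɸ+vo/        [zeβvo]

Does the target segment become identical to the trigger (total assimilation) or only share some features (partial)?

The segment that alternates is /ɸ/, which surfaces as [β] when adjacent to /ʒ/.
/ɸ/ is voiceless while /ʒ/ is voiced; the output [β] is voiced, matching the trigger — so the feature that spreads is voicing.
Place and manner are unchanged, so the assimilation is partial, not total.
The other alternating forms pattern the same way: /ɸ/ → [β] before /ʐ/ (voiceless → voiced, matching voiced); /ɸ/ → [β] before /v/ (voiceless → voiced, matching voiced) — only voicing changes, and always toward the following segment.

partial assimilation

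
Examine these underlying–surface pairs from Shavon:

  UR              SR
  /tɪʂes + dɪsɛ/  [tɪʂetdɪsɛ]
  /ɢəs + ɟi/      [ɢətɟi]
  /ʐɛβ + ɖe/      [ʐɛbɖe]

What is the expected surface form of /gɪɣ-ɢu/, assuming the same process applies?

[gɪgɢu]

The data show regressive manner assimilation: /s/ → [t] before /d/; /s/ → [t] before /ɟ/; /β/ → [b] before /ɖ/. In each pair only manner changes, matching the following consonant, while place and voice stay constant.
/ɣ/ is a voiced velar fricative. The following trigger /ɢ/ is a stop, so /ɣ/ must become a stop as well.
The voiced velar stop is [g], so /ɣ/ → [g].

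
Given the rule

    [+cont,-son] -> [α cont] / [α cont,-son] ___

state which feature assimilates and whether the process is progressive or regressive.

progressive manner assimilation

The shared variable α links the value of [cont] on the target to that of the neighbouring obstruent. [cont] distinguishes stops from fricatives — a manner-of-articulation feature — so this is manner assimilation.
The conditioning segment sits to the left of the focus bar, meaning the trigger precedes the segment that changes — progressive assimilation.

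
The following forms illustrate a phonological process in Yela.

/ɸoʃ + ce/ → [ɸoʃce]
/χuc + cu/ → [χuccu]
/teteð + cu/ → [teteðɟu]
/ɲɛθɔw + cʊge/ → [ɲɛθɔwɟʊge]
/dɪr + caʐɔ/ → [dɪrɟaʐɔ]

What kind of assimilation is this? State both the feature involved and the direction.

progressive voicing assimilation

The segment that alternates is /c/, which surfaces as [ɟ] when adjacent to /ð/.
The change voiceless → voiced matches the voicing of the preceding /ð/, identifying this as voicing assimilation.
Place and manner are unchanged, so the assimilation is partial, not total.
The same holds elsewhere in the data: /c/ → [ɟ] after /w/ (voiceless → voiced, matching voiced); /c/ → [ɟ] after /r/ (voiceless → voiced, matching voiced) — only voicing changes, and always toward the preceding segment.
No alternation appears in [ɸoʃce], [χuccu]: there the adjacent consonants already agree in voicing (/c/ and /ʃ/ are both voiceless; /c/ and /c/ are both voiceless), so these forms are consistent with the same rule.
The trigger is the preceding segment, so the direction is progressive (perseverative).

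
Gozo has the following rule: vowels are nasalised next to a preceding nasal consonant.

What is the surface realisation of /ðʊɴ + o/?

/o/ sits next to the nasal /ɴ/ and is therefore nasalised to [õ].

[ðʊɴõ]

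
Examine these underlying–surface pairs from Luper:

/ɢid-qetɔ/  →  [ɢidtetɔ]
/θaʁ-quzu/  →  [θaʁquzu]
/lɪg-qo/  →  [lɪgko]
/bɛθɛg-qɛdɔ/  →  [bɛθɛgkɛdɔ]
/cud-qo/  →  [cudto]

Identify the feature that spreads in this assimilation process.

place

The segment that alternates is /q/, which surfaces as [t] when adjacent to /d/.
The change uvular → alveolar matches the place of the preceding /d/, identifying this as place assimilation.
The other alternating form patterns the same way: /q/ → [k] after /g/ (uvular → velar, matching velar) — only place changes, and always toward the preceding segment.
No alternation appears in [θaʁquzu]: there the adjacent consonants already agree in place (/q/ and /ʁ/ are both uvular), so this form is consistent with the same rule.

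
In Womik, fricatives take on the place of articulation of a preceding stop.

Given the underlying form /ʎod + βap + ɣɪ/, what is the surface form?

The rule targets /β/ (voiced bilabial fricative), which sits after the trigger /d/ (alveolar).
Changing only its place to alveolar gives [z] — the voiced alveolar fricative.
The same rule applies at the second boundary: /ɣ/ → [β] next to /p/.

[ʎodzapβɪ]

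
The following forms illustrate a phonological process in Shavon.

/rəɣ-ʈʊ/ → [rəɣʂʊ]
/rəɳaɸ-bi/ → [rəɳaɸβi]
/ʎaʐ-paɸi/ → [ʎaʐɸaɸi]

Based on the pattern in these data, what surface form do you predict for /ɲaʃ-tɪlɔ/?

The data show progressive manner assimilation: /ʈ/ → [ʂ] after /ɣ/; /b/ → [β] after /ɸ/; /p/ → [ɸ] after /ʐ/. In each pair only manner changes, matching the preceding consonant, while place and voice stay constant.
The rule targets /t/ (voiceless alveolar stop), which sits after the trigger /ʃ/ (fricative).
Changing only its manner to fricative gives [s] — the voiceless alveolar fricative.

[ɲaʃsɪlɔ]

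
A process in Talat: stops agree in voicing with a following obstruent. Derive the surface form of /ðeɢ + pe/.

The rule targets /ɢ/ (voiced uvular stop), which sits before the trigger /p/ (voiceless).
Changing only its voicing to voiceless gives [q] — the voiceless uvular stop.

[ðeqpe]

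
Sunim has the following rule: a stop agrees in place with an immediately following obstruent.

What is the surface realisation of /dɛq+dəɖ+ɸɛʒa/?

/q/ is a voiceless uvular stop. The following trigger /d/ is alveolar, so /q/ must become alveolar as well.
A voiceless alveolar stop is [t], so the surface segment is [t].
At the second juncture, /ɖ/ likewise becomes [b] adjacent to /ɸ/.

[dɛtdəbɸɛʒa]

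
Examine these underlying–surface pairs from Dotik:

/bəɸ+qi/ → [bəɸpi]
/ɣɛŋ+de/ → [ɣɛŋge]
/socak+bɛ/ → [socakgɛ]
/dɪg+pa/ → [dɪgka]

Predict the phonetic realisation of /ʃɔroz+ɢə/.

[ʃɔrozdə]

The data show progressive place assimilation: /q/ → [p] after /ɸ/; /d/ → [g] after /ŋ/; /b/ → [g] after /k/; /p/ → [k] after /g/. In each pair only place changes, matching the preceding consonant, while manner and voice stay constant.
/ɢ/ is a voiced uvular stop. The preceding trigger /z/ is alveolar, so /ɢ/ must become alveolar as well.
Changing only its place to alveolar gives [d] — the voiced alveolar stop.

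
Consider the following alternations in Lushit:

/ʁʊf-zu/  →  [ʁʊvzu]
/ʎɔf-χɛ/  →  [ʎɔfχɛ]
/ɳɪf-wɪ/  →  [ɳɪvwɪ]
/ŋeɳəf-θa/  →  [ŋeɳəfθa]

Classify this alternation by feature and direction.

The segment that alternates is /f/, which surfaces as [v] when adjacent to /z/.
The change voiceless → voiced matches the voicing of the following /z/, identifying this as voicing assimilation.
Place and manner are unchanged, so the assimilation is partial, not total.
The same holds elsewhere in the data: /f/ → [v] before /w/ (voiceless → voiced, matching voiced) — only voicing changes, and always toward the following segment.
Nothing changes in [ʎɔfχɛ], [ŋeɳəfθa]: there the adjacent consonants already agree in voicing (/f/ and /χ/ are both voiceless; /f/ and /θ/ are both voiceless), so these forms are consistent with the same rule.
The trigger is the following segment, so the direction is regressive (anticipatory).

regressive voicing assimilation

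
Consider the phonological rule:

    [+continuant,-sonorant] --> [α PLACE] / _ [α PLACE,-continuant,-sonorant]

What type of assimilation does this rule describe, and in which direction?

The rule copies the place features (abbreviated [PLACE]) from the environment onto the target, so the assimilating feature is place.
The conditioning segment sits to the right of the focus bar, meaning the trigger follows the segment that changes — regressive assimilation.

regressive place assimilation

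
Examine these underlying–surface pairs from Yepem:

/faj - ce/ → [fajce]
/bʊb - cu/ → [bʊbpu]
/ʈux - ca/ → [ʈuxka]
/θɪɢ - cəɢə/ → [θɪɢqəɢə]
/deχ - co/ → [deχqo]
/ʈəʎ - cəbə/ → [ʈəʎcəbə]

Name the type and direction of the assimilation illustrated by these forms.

progressive place assimilation

The segment that alternates is /c/, which surfaces as [p] when adjacent to /b/.
The change palatal → bilabial matches the place of the preceding /b/, identifying this as place assimilation.
Manner and voice are unchanged, so the assimilation is partial, not total.
The other alternating forms pattern the same way: /c/ → [k] after /x/ (palatal → velar, matching velar); /c/ → [q] after /ɢ/ (palatal → uvular, matching uvular); /c/ → [q] after /χ/ (palatal → uvular, matching uvular) — only place changes, and always toward the preceding segment.
Nothing changes in [fajce], [ʈəʎcəbə]: there the adjacent consonants already agree in place (/c/ and /j/ are both palatal; /c/ and /ʎ/ are both palatal), so these forms are consistent with the same rule.
Since the segment that changes follows the conditioning segment, the assimilation is progressive.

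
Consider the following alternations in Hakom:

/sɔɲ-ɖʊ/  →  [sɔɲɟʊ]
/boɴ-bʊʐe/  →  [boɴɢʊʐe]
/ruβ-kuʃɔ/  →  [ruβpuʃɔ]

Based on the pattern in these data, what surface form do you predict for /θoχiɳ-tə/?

The data show progressive place assimilation: /ɖ/ → [ɟ] after /ɲ/; /b/ → [ɢ] after /ɴ/; /k/ → [p] after /β/. In each pair only place changes, matching the preceding consonant, while manner and voice stay constant.
The rule targets /t/ (voiceless alveolar stop), which sits after the trigger /ɳ/ (retroflex).
A voiceless retroflex stop is [ʈ], so the surface segment is [ʈ].

[θoχiɳʈə]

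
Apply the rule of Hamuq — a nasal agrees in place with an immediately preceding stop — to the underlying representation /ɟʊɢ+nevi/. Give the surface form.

/n/ is a voiced alveolar nasal. The preceding trigger /ɢ/ is uvular, so /n/ must become uvular as well.
Changing only its place to uvular gives [ɴ] — the voiced uvular nasal.

[ɟʊɢɴevi]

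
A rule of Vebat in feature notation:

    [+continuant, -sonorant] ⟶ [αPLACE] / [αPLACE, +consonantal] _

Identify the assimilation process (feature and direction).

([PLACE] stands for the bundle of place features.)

The rule copies the place features (abbreviated [PLACE]) from the environment onto the target, so the assimilating feature is place.
The conditioning segment sits to the left of the focus bar, meaning the trigger precedes the segment that changes — progressive assimilation.

progressive place assimilation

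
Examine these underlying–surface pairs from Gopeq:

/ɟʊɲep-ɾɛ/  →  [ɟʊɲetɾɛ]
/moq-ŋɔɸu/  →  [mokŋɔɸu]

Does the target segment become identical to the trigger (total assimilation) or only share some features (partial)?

Underlying /p/ is realised as [t] next to /ɾ/; /ɾ/ itself does not change.
The change bilabial → alveolar matches the place of the following /ɾ/, identifying this as place assimilation.
Manner and voice are unchanged, so the assimilation is partial, not total.
Checking the remaining alternation: /q/ → [k] before /ŋ/ (uvular → velar, matching velar) — only place changes, and always toward the following segment.

partial assimilation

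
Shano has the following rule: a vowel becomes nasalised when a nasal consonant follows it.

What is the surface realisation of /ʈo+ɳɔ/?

The vowel /o/ is adjacent to the following nasal /ɳ/, so it acquires [+nasal] and surfaces as [õ].

[ʈõɳɔ]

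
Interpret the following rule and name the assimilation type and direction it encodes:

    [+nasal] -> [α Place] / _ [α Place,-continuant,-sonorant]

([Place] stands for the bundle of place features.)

regressive place assimilation

The rule copies the place features (abbreviated [Place]) from the environment onto the target, so the assimilating feature is place.
Since the environment is written after the underscore, the trigger follows the target; the direction is regressive.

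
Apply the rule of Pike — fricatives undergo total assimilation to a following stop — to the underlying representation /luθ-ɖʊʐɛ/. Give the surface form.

[luɖɖʊʐɛ]

/θ/ is the segment targeted by the rule; it sits immediately before /ɖ/, so it assimilates completely and surfaces as [ɖ].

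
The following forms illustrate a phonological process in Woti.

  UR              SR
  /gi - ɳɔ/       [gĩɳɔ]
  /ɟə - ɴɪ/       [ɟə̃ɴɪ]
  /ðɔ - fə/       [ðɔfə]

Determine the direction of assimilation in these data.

The vowel /i/ surfaces as nasalised [ĩ] next to the following nasal /ɳ/ — it has acquired the [+nasal] feature of its neighbour.
The other form shows the same pattern: /ə/ → [ə̃] before /ɴ/ — each time a vowel is nasalised next to a following nasal.
No change occurs in [ðɔfə] because the vowel at the boundary is adjacent to an oral consonant, not a nasal (/ɔ/ next to /f/).
Because the conditioning nasal is to the right of the vowel that changes, the process is regressive (anticipatory).

regressive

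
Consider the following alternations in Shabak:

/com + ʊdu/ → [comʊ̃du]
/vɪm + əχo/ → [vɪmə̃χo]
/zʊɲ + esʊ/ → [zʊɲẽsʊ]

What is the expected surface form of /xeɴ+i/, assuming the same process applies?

The data show progressive nasality assimilation (vowel nasalisation): /ʊ/ → [ʊ̃] after /m/; /ə/ → [ə̃] after /m/; /e/ → [ẽ] after /ɲ/ — a vowel is nasalised by an immediately preceding nasal consonant.
The vowel /i/ is adjacent to the preceding nasal /ɴ/, so it acquires [+nasal] and surfaces as [ĩ].

[xeɴĩ]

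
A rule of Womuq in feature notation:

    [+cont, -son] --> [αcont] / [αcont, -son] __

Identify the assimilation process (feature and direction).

progressive manner assimilation

The shared variable α links the value of [cont] on the target to that of the neighbouring obstruent. [cont] distinguishes stops from fricatives — a manner-of-articulation feature — so this is manner assimilation.
The conditioning segment sits to the left of the focus bar, meaning the trigger precedes the segment that changes — progressive assimilation.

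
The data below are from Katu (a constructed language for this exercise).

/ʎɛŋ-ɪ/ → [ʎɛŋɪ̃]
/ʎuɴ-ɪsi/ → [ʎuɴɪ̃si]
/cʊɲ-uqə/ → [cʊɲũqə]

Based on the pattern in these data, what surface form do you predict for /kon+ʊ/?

The data show progressive nasality assimilation (vowel nasalisation): /ɪ/ → [ɪ̃] after /ŋ/; /ɪ/ → [ɪ̃] after /ɴ/; /u/ → [ũ] after /ɲ/ — a vowel is nasalised by an immediately preceding nasal consonant.
The vowel /ʊ/ is adjacent to the preceding nasal /n/, so it acquires [+nasal] and surfaces as [ʊ̃].

[konʊ̃]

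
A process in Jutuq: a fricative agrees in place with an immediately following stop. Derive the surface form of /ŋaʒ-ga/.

[ŋaɣga]

The rule targets /ʒ/ (voiced postalveolar fricative), which sits before the trigger /g/ (velar).
Changing only its place to velar gives [ɣ] — the voiced velar fricative.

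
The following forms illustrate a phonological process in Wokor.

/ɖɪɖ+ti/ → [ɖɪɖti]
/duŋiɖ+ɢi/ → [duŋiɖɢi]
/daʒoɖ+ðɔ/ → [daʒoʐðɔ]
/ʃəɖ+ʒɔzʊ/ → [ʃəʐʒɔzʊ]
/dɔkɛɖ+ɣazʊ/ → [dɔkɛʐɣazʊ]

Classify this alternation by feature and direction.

regressive manner assimilation

Underlying /ɖ/ is realised as [ʐ] next to /ð/; /ð/ itself does not change.
The change stop → fricative matches the manner of the following /ð/, identifying this as manner assimilation.
Place and voice are unchanged, so the assimilation is partial, not total.
The other alternating forms pattern the same way: /ɖ/ → [ʐ] before /ʒ/ (stop → fricative, matching a fricative); /ɖ/ → [ʐ] before /ɣ/ (stop → fricative, matching a fricative) — only manner changes, and always toward the following segment.
Nothing changes in [ɖɪɖti], [duŋiɖɢi]: there the adjacent consonants already agree in manner (/ɖ/ and /t/ are both stops; /ɖ/ and /ɢ/ are both stops), so these forms are consistent with the same rule.
The trigger is the following segment, so the direction is regressive (anticipatory).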